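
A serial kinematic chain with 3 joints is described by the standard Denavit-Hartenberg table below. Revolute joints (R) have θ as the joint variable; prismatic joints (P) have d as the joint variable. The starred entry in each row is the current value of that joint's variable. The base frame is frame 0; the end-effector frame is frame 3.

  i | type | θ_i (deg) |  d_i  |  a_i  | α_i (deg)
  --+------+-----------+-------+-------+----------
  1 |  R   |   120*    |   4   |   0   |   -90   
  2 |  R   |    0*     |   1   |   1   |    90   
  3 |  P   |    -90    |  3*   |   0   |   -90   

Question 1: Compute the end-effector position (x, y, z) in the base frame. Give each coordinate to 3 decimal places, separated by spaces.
after link 1: o_1 = (0.0000, 0.0000, 4.0000)
after link 2: o_2 = (-1.3660, 0.3660, 4.0000)
after link 3: o_3 = (-1.3660, 0.3660, 7.0000)

-1.366 0.366 7.000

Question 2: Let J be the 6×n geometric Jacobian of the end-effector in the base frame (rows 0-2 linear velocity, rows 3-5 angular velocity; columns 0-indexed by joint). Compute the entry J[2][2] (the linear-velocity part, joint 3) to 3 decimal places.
prismatic axis z_2 = (0.0000,0.0000,1.0000)
J_v[:, 2] = z_2; J_ω[:, 2] = (0,0,0)
entry J[2][2] = 1.0000

1.000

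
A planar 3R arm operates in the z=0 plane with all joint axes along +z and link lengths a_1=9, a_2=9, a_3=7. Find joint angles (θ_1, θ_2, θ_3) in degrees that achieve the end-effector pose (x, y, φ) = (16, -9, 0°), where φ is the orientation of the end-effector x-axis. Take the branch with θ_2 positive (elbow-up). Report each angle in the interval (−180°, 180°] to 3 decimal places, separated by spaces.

wrist centre = target − a_3·(cos φ, sin φ) = (9.0000, -9.0000)
cos θ_2 = (162.0000−9²−9²)/(2·9·9) = 0.0000; θ_2 = 90.0000° (elbow-up)
β = atan2(-9.0000,9.0000) = -45.0000°; ψ = atan2(9.0000,9.0000) = 45.0000°
θ_1 = β − ψ = -90.0000°
θ_3 = φ − θ_1 − θ_2 = 0.0000° (wrapped to (-180°,180°])

-90.000 90.000 0.000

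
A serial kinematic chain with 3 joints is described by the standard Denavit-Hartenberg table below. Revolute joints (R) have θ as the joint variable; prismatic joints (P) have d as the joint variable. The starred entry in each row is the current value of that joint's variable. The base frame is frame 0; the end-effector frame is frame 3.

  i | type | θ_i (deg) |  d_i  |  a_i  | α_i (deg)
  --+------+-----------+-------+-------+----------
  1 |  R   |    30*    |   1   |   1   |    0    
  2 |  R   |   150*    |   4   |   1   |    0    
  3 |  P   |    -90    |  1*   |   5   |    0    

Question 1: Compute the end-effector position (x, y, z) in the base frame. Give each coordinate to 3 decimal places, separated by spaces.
-0.134 5.500 6.000

after link 1: o_1 = (0.8660, 0.5000, 1.0000)
after link 2: o_2 = (-0.1340, 0.5000, 5.0000)
after link 3: o_3 = (-0.1340, 5.5000, 6.0000)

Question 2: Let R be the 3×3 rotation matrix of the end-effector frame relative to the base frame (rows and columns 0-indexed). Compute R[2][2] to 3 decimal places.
End-effector z-axis (col 2 of R) = (0.0000,0.0000,1.0000)
R[2][2] = 1.0000

1.000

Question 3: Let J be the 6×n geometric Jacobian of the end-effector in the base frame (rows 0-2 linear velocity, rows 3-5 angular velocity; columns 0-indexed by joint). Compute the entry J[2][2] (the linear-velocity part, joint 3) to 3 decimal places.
prismatic axis z_2 = (0.0000,0.0000,1.0000)
J_v[:, 2] = z_2; J_ω[:, 2] = (0,0,0)
entry J[2][2] = 1.0000

1.000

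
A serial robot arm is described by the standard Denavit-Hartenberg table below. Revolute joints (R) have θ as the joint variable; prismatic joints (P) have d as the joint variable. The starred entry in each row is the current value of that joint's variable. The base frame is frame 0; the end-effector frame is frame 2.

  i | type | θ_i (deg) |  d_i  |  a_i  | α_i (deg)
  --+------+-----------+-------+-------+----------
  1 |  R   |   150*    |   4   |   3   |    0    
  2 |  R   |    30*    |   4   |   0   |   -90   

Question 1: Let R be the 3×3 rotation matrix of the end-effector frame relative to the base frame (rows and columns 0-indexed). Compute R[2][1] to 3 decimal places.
End-effector y-axis (col 1 of R) = (0.0000,-0.0000,-1.0000)
R[2][1] = -1.0000

-1.000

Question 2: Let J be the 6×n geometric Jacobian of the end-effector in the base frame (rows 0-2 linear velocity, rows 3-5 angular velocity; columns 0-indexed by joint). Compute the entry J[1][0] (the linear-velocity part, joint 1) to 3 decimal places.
axis z_0 = ẑ; lever o_n−o_0 = (-2.5981,1.5000,8.0000)
cross product → J_v[:, 0] = (-1.5000,-2.5981,0.0000)
J_ω[:, 0] = z_0
entry J[1][0] = -2.5981

-2.598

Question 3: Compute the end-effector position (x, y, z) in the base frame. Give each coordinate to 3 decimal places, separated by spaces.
after link 1: o_1 = (-2.5981, 1.5000, 4.0000)
after link 2: o_2 = (-2.5981, 1.5000, 8.0000)

-2.598 1.500 8.000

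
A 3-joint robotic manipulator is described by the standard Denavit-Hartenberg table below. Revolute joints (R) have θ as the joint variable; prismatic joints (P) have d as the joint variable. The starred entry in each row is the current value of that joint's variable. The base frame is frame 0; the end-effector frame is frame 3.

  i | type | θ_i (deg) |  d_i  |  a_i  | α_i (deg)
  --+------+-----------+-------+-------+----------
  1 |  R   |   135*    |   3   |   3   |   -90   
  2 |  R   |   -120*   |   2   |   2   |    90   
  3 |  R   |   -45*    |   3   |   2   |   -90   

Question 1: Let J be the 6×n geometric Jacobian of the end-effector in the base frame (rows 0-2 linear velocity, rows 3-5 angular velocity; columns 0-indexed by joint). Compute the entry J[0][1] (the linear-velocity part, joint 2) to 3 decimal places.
-1.030

axis z_1 = (-0.7071,-0.7071,0.0000); lever o_n−o_1 = (2.6300,-3.4584,1.4568)
cross product → J_v[:, 1] = (-1.0301,1.0301,4.3052)
J_ω[:, 1] = z_1
entry J[0][1] = -1.0301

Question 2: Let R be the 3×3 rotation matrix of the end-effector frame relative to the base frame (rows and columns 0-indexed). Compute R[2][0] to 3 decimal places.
0.612

End-effector x-axis (col 0 of R) = (0.7500,0.2500,0.6124)
R[2][0] = 0.6124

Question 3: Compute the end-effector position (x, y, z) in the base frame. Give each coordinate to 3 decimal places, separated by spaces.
after link 1: o_1 = (-2.1213, 2.1213, 3.0000)
after link 2: o_2 = (-2.8284, 0.0000, 4.7321)
after link 3: o_3 = (0.5087, -1.3371, 4.4568)

0.509 -1.337 4.457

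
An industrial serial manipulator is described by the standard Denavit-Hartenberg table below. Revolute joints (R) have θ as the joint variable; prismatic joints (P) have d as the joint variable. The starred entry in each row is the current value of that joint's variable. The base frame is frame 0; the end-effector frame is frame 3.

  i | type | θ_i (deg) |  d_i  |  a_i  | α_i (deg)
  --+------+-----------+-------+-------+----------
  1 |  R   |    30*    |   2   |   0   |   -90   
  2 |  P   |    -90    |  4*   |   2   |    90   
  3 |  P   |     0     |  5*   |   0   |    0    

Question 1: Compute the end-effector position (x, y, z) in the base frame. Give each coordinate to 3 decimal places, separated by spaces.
after link 1: o_1 = (0.0000, 0.0000, 2.0000)
after link 2: o_2 = (-2.0000, 3.4641, 4.0000)
after link 3: o_3 = (-6.3301, 0.9641, 4.0000)

-6.330 0.964 4.000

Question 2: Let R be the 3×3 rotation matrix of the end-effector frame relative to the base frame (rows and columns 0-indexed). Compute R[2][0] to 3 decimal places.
End-effector x-axis (col 0 of R) = (0.0000,-0.0000,1.0000)
R[2][0] = 1.0000

1.000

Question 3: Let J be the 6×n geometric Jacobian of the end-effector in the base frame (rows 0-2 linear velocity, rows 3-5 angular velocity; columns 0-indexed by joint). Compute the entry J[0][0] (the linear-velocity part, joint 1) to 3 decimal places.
axis z_0 = ẑ; lever o_n−o_0 = (-6.3301,0.9641,4.0000)
cross product → J_v[:, 0] = (-0.9641,-6.3301,0.0000)
J_ω[:, 0] = z_0
entry J[0][0] = -0.9641

-0.964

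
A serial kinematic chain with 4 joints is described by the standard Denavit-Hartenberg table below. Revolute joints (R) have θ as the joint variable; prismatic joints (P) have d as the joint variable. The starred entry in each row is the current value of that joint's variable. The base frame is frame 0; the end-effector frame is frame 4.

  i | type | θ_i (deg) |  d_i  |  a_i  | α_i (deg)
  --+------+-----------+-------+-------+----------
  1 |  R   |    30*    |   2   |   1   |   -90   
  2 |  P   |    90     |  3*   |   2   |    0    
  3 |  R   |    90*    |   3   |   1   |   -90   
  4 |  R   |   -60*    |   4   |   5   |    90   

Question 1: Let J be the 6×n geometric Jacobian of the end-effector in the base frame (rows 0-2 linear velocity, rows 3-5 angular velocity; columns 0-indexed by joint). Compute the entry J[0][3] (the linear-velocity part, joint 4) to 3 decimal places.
axis z_3 = (-0.0000,-0.0000,1.0000); lever o_n−o_3 = (-4.3301,2.5000,4.0000)
cross product → J_v[:, 3] = (-2.5000,-4.3301,-0.0000)
J_ω[:, 3] = z_3
entry J[0][3] = -2.5000

-2.500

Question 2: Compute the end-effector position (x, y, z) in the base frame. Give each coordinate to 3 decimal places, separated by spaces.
-7.330 7.696 4.000

after link 1: o_1 = (0.8660, 0.5000, 2.0000)
after link 2: o_2 = (-0.6340, 3.0981, 0.0000)
after link 3: o_3 = (-3.0000, 5.1962, 0.0000)
after link 4: o_4 = (-7.3301, 7.6962, 4.0000)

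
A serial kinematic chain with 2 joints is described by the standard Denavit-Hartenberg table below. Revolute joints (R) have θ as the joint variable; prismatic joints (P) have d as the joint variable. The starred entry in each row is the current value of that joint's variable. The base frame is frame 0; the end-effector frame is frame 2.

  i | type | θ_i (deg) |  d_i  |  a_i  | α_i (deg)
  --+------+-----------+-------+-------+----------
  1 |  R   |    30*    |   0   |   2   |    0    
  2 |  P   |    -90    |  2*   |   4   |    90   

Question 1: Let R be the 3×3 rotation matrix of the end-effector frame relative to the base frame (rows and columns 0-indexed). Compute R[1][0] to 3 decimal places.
-0.866

End-effector x-axis (col 0 of R) = (0.5000,-0.8660,0.0000)
R[1][0] = -0.8660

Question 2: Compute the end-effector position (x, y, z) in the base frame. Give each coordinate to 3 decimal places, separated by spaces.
after link 1: o_1 = (1.7321, 1.0000, 0.0000)
after link 2: o_2 = (3.7321, -2.4641, 2.0000)

3.732 -2.464 2.000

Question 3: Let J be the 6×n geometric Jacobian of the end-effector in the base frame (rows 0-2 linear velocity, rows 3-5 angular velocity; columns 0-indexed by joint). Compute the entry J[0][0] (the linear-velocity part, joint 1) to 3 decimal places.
2.464

axis z_0 = ẑ; lever o_n−o_0 = (3.7321,-2.4641,2.0000)
cross product → J_v[:, 0] = (2.4641,3.7321,-0.0000)
J_ω[:, 0] = z_0
entry J[0][0] = 2.4641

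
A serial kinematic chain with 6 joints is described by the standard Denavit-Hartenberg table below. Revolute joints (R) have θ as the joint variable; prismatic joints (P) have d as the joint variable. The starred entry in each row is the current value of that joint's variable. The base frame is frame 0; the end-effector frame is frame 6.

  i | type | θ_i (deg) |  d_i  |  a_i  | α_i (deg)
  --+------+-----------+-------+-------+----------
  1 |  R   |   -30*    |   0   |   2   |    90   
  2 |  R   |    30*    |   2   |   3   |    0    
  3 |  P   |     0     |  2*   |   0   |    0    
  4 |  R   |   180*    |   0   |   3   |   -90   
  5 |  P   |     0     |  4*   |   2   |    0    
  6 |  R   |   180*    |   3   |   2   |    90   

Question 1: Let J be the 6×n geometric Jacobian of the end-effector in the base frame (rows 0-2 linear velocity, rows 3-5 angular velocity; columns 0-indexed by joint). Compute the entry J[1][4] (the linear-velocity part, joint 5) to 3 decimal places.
-0.250

prismatic axis z_4 = (0.4330,-0.2500,-0.8660)
J_v[:, 4] = z_4; J_ω[:, 4] = (0,0,0)
entry J[1][4] = -0.2500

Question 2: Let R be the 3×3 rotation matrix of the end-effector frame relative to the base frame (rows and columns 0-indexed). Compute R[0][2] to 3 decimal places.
0.500

End-effector z-axis (col 2 of R) = (0.5000,0.8660,-0.0000)
R[0][2] = 0.5000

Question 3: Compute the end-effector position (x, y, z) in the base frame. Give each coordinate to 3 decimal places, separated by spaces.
2.763 -6.214 -6.062

after link 1: o_1 = (1.7321, -1.0000, 0.0000)
after link 2: o_2 = (2.9821, -4.0311, 1.5000)
after link 3: o_3 = (1.9821, -5.7631, 1.5000)
after link 4: o_4 = (-0.2679, -4.4641, 0.0000)
after link 5: o_5 = (-0.0359, -4.5981, -4.4641)
after link 6: o_6 = (2.7631, -6.2141, -6.0622)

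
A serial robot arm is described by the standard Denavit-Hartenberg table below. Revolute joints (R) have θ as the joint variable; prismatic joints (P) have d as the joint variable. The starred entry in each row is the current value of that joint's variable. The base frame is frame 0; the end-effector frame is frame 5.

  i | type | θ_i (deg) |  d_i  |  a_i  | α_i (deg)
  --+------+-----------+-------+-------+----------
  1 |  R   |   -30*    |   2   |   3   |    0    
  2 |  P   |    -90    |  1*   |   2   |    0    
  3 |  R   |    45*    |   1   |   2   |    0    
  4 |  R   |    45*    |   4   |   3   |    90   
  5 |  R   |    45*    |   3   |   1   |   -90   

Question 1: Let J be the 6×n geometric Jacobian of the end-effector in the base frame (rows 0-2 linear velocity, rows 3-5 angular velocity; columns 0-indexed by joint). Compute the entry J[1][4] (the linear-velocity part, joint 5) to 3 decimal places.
axis z_4 = (-0.5000,-0.8660,0.0000); lever o_n−o_4 = (-0.8876,-2.9516,0.7071)
cross product → J_v[:, 4] = (-0.6124,0.3536,0.7071)
J_ω[:, 4] = z_4
entry J[1][4] = 0.3536

0.354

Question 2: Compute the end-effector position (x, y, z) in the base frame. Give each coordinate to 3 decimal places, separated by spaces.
3.826 -9.616 8.707

after link 1: o_1 = (2.5981, -1.5000, 2.0000)
after link 2: o_2 = (1.5981, -3.2321, 3.0000)
after link 3: o_3 = (2.1157, -5.1639, 4.0000)
after link 4: o_4 = (4.7138, -6.6639, 8.0000)
after link 5: o_5 = (3.8262, -9.6155, 8.7071)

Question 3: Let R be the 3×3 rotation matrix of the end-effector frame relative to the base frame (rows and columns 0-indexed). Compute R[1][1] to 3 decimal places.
0.866

End-effector y-axis (col 1 of R) = (0.5000,0.8660,-0.0000)
R[1][1] = 0.8660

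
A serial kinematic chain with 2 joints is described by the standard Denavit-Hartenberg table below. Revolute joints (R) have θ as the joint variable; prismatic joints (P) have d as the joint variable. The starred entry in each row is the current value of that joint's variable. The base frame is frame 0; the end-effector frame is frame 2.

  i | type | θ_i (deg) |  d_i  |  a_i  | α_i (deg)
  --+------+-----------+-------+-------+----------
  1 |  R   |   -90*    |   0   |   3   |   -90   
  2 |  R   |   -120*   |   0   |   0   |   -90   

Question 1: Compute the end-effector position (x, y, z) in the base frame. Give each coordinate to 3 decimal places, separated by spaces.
0.000 -3.000 0.000

after link 1: o_1 = (0.0000, -3.0000, 0.0000)
after link 2: o_2 = (0.0000, -3.0000, 0.0000)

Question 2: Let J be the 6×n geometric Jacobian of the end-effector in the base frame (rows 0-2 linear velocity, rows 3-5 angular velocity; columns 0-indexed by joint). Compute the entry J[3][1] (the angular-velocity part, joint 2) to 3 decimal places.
axis z_1 = (1.0000,0.0000,0.0000); lever o_n−o_1 = (0.0000,0.0000,0.0000)
cross product → J_v[:, 1] = (0.0000,0.0000,0.0000)
J_ω[:, 1] = z_1
entry J[3][1] = 1.0000

1.000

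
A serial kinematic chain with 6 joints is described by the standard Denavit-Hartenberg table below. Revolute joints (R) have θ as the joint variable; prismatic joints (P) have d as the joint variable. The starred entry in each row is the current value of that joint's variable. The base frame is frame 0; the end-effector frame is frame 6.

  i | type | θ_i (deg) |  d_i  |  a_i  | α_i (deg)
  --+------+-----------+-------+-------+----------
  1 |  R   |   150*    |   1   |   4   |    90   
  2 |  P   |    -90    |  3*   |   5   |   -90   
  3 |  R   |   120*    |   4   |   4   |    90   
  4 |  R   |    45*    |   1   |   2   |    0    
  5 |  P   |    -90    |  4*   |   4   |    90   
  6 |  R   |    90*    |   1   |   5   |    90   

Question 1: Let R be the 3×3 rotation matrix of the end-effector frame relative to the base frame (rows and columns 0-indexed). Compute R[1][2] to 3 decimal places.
End-effector z-axis (col 2 of R) = (0.3062,-0.8839,0.3536)
R[1][2] = -0.8839

-0.884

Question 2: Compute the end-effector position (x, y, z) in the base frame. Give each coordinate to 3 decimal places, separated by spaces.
-9.354 -4.444 -8.892

after link 1: o_1 = (-3.4641, 2.0000, 1.0000)
after link 2: o_2 = (-1.9641, 4.5981, -4.0000)
after link 3: o_3 = (-7.1603, 3.5981, -2.0000)
after link 4: o_4 = (-9.2474, 2.8115, -2.1589)
after link 5: o_5 = (-9.0226, -2.4561, -4.2088)
after link 6: o_6 = (-9.3541, -4.4444, -8.8925)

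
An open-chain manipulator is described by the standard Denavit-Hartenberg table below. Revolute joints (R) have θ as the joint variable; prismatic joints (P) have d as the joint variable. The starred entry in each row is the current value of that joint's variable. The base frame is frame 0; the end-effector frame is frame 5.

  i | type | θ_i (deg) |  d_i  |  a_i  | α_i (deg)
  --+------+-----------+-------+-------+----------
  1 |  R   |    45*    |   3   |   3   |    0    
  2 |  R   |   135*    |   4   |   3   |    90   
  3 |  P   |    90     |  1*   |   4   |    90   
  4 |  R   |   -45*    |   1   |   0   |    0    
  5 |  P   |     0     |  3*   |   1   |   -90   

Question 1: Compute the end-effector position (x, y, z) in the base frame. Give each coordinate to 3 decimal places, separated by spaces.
-4.879 2.414 11.707

after link 1: o_1 = (2.1213, 2.1213, 3.0000)
after link 2: o_2 = (-0.8787, 2.1213, 7.0000)
after link 3: o_3 = (-0.8787, 3.1213, 11.0000)
after link 4: o_4 = (-1.8787, 3.1213, 11.0000)
after link 5: o_5 = (-4.8787, 2.4142, 11.7071)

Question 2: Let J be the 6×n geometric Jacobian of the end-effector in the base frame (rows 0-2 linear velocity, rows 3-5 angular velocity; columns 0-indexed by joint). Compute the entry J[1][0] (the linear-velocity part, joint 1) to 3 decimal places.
axis z_0 = ẑ; lever o_n−o_0 = (-4.8787,2.4142,11.7071)
cross product → J_v[:, 0] = (-2.4142,-4.8787,0.0000)
J_ω[:, 0] = z_0
entry J[1][0] = -4.8787

-4.879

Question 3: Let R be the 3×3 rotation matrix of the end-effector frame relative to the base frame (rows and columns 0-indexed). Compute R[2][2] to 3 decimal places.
End-effector z-axis (col 2 of R) = (0.0000,0.7071,0.7071)
R[2][2] = 0.7071

0.707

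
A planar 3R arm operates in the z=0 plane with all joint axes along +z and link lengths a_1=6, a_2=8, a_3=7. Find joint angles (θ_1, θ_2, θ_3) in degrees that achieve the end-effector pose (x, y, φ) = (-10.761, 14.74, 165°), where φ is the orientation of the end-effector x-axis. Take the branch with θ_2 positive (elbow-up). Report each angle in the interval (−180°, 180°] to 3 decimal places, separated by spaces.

wrist centre = target − a_3·(cos φ, sin φ) = (-3.9995, 12.9283)
cos θ_2 = (183.1362−6²−8²)/(2·6·8) = 0.8660; θ_2 = 30.0026° (elbow-up)
β = atan2(12.9283,-3.9995) = 107.1901°; ψ = atan2(4.0003,12.9280) = 17.1936°
θ_1 = β − ψ = 89.9965°
θ_3 = φ − θ_1 − θ_2 = 45.0009° (wrapped to (-180°,180°])

89.996 30.003 45.001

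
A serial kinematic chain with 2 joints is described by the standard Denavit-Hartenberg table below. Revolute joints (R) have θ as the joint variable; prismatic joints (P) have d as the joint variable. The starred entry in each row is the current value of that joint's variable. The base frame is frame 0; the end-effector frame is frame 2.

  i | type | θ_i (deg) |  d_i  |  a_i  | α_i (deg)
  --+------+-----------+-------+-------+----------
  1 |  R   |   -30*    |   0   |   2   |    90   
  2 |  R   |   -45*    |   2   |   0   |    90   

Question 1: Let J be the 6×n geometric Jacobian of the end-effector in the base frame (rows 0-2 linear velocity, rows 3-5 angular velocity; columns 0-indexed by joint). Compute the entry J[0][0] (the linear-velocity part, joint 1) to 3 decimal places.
axis z_0 = ẑ; lever o_n−o_0 = (0.7321,-2.7321,0.0000)
cross product → J_v[:, 0] = (2.7321,0.7321,-0.0000)
J_ω[:, 0] = z_0
entry J[0][0] = 2.7321

2.732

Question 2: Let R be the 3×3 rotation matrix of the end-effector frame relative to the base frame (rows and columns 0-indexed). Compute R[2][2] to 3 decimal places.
End-effector z-axis (col 2 of R) = (-0.6124,0.3536,-0.7071)
R[2][2] = -0.7071

-0.707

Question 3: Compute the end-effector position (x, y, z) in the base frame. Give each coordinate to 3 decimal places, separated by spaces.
0.732 -2.732 0.000

after link 1: o_1 = (1.7321, -1.0000, 0.0000)
after link 2: o_2 = (0.7321, -2.7321, 0.0000)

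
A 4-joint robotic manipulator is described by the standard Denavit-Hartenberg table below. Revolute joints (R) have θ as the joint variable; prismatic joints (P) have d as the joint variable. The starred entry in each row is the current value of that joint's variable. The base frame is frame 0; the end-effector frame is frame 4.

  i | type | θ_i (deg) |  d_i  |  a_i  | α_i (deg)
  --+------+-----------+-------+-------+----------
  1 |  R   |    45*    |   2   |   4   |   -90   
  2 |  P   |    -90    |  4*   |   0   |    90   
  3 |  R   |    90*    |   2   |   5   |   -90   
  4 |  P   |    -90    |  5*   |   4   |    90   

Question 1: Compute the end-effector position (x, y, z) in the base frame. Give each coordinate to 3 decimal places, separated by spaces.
-7.778 4.950 -3.000

after link 1: o_1 = (2.8284, 2.8284, 2.0000)
after link 2: o_2 = (0.0000, 5.6569, 2.0000)
after link 3: o_3 = (-4.9497, 7.7782, 2.0000)
after link 4: o_4 = (-7.7782, 4.9497, -3.0000)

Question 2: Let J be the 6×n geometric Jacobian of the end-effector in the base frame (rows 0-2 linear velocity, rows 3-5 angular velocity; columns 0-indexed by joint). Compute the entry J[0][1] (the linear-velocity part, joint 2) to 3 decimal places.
prismatic axis z_1 = (-0.7071,0.7071,0.0000)
J_v[:, 1] = z_1; J_ω[:, 1] = (0,0,0)
entry J[0][1] = -0.7071

-0.707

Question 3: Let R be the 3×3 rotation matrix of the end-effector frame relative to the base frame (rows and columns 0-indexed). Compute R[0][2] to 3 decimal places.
End-effector z-axis (col 2 of R) = (0.7071,-0.7071,-0.0000)
R[0][2] = 0.7071

0.707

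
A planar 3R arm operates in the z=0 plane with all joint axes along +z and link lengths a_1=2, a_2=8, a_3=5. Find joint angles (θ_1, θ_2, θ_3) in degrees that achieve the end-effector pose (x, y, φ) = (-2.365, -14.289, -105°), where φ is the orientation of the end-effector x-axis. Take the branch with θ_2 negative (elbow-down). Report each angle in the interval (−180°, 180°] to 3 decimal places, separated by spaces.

-60.000 -45.002 0.003

wrist centre = target − a_3·(cos φ, sin φ) = (-1.0709, -9.4594)
cos θ_2 = (90.6265−2²−8²)/(2·2·8) = 0.7071; θ_2 = -45.0022° (elbow-down)
β = atan2(-9.4594,-1.0709) = -96.4590°; ψ = atan2(-5.6571,7.6566) = -36.4587°
θ_1 = β − ψ = -60.0003°
θ_3 = φ − θ_1 − θ_2 = 0.0025° (wrapped to (-180°,180°])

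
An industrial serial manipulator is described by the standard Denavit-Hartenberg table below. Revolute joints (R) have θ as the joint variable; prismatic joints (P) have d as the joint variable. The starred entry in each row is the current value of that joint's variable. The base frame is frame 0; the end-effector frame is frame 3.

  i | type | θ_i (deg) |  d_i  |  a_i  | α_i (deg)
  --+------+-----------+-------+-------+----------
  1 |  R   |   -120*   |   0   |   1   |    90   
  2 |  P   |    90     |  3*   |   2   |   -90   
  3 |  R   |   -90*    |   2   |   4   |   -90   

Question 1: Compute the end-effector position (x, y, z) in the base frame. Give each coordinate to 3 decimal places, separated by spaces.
after link 1: o_1 = (-0.5000, -0.8660, 0.0000)
after link 2: o_2 = (-3.0981, 0.6340, 2.0000)
after link 3: o_3 = (-5.5622, 4.3660, 2.0000)

-5.562 4.366 2.000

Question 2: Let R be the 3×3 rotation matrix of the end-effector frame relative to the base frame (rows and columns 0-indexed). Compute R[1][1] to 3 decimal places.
End-effector y-axis (col 1 of R) = (-0.5000,-0.8660,-0.0000)
R[1][1] = -0.8660

-0.866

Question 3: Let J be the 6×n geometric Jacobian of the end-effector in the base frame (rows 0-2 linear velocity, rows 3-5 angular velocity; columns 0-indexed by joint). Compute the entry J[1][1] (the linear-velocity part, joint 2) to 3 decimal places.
prismatic axis z_1 = (-0.8660,0.5000,0.0000)
J_v[:, 1] = z_1; J_ω[:, 1] = (0,0,0)
entry J[1][1] = 0.5000

0.500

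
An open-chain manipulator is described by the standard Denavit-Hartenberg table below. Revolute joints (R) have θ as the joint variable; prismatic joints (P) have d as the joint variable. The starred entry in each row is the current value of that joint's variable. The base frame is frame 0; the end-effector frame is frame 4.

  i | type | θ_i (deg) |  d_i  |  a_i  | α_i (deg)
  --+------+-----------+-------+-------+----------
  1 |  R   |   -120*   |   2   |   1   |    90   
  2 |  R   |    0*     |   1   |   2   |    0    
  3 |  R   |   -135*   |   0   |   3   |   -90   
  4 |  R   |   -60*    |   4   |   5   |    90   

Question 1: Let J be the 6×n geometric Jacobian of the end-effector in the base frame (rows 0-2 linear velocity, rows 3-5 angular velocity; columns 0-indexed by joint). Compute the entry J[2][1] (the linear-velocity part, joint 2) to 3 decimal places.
axis z_1 = (-0.8660,0.5000,0.0000); lever o_n−o_1 = (-5.0857,1.8516,-6.7175)
cross product → J_v[:, 1] = (-3.3588,-5.8175,0.9393)
J_ω[:, 1] = z_1
entry J[2][1] = 0.9393

0.939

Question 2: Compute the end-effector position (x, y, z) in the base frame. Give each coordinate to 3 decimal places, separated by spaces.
after link 1: o_1 = (-0.5000, -0.8660, 2.0000)
after link 2: o_2 = (-2.3660, -2.0981, 2.0000)
after link 3: o_3 = (-1.3054, -0.2610, -0.1213)
after link 4: o_4 = (-5.5857, 0.9855, -4.7175)

-5.586 0.986 -4.718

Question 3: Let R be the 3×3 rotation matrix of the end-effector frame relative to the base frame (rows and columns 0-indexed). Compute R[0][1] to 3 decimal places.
End-effector y-axis (col 1 of R) = (-0.3536,-0.6124,-0.7071)
R[0][1] = -0.3536

-0.354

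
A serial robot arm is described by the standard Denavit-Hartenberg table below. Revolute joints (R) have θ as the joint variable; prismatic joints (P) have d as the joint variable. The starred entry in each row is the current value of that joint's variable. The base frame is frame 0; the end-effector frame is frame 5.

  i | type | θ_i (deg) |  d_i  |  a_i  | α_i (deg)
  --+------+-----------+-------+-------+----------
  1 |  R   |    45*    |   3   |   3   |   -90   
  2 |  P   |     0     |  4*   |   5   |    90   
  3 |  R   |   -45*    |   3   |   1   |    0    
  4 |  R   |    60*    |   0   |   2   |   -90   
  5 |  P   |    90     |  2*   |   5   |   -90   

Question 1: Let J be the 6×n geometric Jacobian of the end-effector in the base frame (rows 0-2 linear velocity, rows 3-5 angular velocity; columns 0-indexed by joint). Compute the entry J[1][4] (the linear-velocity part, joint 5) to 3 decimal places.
prismatic axis z_4 = (-0.8660,0.5000,0.0000)
J_v[:, 4] = z_4; J_ω[:, 4] = (0,0,0)
entry J[1][4] = 0.5000

0.500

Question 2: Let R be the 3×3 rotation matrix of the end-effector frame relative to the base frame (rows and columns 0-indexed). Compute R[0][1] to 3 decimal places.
End-effector y-axis (col 1 of R) = (0.8660,-0.5000,-0.0000)
R[0][1] = 0.8660

0.866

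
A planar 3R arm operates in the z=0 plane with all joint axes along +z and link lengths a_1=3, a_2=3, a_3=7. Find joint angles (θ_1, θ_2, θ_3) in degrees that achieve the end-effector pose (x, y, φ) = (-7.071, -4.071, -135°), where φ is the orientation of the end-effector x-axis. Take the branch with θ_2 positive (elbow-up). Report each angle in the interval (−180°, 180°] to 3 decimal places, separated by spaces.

wrist centre = target − a_3·(cos φ, sin φ) = (-2.1213, 0.8787)
cos θ_2 = (5.2719−3²−3²)/(2·3·3) = -0.7071; θ_2 = 135.0008° (elbow-up)
β = atan2(0.8787,-2.1213) = 157.4978°; ψ = atan2(2.1213,0.8787) = 67.5004°
θ_1 = β − ψ = 89.9974°
θ_3 = φ − θ_1 − θ_2 = 0.0018° (wrapped to (-180°,180°])

89.997 135.001 0.002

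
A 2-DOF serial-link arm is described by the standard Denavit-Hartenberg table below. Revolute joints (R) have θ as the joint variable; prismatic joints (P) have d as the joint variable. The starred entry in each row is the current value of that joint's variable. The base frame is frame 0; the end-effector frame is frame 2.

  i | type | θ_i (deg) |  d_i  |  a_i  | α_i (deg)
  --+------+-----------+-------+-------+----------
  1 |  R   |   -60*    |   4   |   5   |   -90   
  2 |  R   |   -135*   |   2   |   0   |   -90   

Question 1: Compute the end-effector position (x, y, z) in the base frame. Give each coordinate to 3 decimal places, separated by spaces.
4.232 -3.330 4.000

after link 1: o_1 = (2.5000, -4.3301, 4.0000)
after link 2: o_2 = (4.2321, -3.3301, 4.0000)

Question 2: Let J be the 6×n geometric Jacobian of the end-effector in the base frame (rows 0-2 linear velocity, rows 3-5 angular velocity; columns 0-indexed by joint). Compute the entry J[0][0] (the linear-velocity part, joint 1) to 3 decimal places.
3.330

axis z_0 = ẑ; lever o_n−o_0 = (4.2321,-3.3301,4.0000)
cross product → J_v[:, 0] = (3.3301,4.2321,-0.0000)
J_ω[:, 0] = z_0
entry J[0][0] = 3.3301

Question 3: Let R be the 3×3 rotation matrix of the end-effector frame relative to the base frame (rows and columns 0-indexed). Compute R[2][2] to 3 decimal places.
0.707

End-effector z-axis (col 2 of R) = (0.3536,-0.6124,0.7071)
R[2][2] = 0.7071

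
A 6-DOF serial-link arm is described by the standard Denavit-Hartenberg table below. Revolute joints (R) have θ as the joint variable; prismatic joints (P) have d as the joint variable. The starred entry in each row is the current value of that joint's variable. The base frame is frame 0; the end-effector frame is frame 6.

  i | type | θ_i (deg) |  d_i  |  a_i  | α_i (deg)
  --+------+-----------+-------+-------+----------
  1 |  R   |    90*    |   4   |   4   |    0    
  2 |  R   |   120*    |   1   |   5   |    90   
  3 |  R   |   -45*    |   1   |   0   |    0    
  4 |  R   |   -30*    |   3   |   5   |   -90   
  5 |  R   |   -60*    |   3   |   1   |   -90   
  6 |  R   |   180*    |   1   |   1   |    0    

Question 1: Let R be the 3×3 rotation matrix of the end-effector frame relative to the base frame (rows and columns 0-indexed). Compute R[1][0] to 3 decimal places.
End-effector x-axis (col 0 of R) = (0.5451,-0.6853,0.4830)
R[1][0] = -0.6853

-0.685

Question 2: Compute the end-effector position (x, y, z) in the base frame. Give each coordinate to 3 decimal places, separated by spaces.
-9.905 2.323 0.110

after link 1: o_1 = (0.0000, 4.0000, 4.0000)
after link 2: o_2 = (-4.3301, 1.5000, 5.0000)
after link 3: o_3 = (-4.8301, 2.3660, 5.0000)
after link 4: o_4 = (-7.4508, 4.3171, 0.1704)
after link 5: o_5 = (-10.5055, 3.5535, 0.4639)
after link 6: o_6 = (-9.9045, 2.3231, 0.1103)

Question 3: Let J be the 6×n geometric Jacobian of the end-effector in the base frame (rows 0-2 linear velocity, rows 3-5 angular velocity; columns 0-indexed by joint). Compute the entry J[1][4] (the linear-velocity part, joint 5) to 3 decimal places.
axis z_4 = (-0.8365,-0.4830,0.2588); lever o_n−o_4 = (-2.4537,-1.9940,-0.0601)
cross product → J_v[:, 4] = (0.5451,-0.6853,0.4830)
J_ω[:, 4] = z_4
entry J[1][4] = -0.6853

-0.685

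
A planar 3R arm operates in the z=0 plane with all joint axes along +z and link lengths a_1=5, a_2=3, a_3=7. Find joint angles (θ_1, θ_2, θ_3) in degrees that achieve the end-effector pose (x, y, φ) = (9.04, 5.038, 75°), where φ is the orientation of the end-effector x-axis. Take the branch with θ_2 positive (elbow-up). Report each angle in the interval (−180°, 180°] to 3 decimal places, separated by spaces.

-29.994 44.986 60.008

wrist centre = target − a_3·(cos φ, sin φ) = (7.2283, -1.7235)
cos θ_2 = (55.2182−5²−3²)/(2·5·3) = 0.7073; θ_2 = 44.9864° (elbow-up)
β = atan2(-1.7235,7.2283) = -13.4110°; ψ = atan2(2.1208,7.1218) = 16.5831°
θ_1 = β − ψ = -29.9941°
θ_3 = φ − θ_1 − θ_2 = 60.0076° (wrapped to (-180°,180°])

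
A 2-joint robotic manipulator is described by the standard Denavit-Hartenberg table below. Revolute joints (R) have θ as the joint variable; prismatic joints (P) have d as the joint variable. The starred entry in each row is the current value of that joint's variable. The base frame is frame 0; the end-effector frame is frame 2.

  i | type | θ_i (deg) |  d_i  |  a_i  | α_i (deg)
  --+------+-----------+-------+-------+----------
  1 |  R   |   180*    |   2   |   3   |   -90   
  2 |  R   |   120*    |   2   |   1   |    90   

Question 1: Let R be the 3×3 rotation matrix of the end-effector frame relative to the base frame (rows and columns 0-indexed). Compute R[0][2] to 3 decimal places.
-0.866

End-effector z-axis (col 2 of R) = (-0.8660,0.0000,-0.5000)
R[0][2] = -0.8660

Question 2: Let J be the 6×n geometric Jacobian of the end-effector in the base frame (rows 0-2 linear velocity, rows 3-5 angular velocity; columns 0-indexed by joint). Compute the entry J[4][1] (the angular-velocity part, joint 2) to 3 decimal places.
axis z_1 = (-0.0000,-1.0000,0.0000); lever o_n−o_1 = (0.5000,-2.0000,-0.8660)
cross product → J_v[:, 1] = (0.8660,-0.0000,0.5000)
J_ω[:, 1] = z_1
entry J[4][1] = -1.0000

-1.000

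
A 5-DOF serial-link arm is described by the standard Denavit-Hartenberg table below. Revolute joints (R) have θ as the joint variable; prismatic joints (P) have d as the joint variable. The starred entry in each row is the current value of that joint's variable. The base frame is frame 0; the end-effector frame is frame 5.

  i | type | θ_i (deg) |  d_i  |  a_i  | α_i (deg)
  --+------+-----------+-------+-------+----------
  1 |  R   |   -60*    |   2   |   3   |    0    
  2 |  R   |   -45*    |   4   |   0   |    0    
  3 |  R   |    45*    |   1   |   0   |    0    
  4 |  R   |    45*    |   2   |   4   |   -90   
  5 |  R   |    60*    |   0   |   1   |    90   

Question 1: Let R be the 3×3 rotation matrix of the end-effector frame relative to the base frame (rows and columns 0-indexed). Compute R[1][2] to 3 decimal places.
End-effector z-axis (col 2 of R) = (0.8365,-0.2241,0.5000)
R[1][2] = -0.2241

-0.224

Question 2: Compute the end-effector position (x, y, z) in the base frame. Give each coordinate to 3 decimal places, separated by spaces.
after link 1: o_1 = (1.5000, -2.5981, 2.0000)
after link 2: o_2 = (1.5000, -2.5981, 6.0000)
after link 3: o_3 = (1.5000, -2.5981, 7.0000)
after link 4: o_4 = (5.3637, -3.6334, 9.0000)
after link 5: o_5 = (5.8467, -3.7628, 8.1340)

5.847 -3.763 8.134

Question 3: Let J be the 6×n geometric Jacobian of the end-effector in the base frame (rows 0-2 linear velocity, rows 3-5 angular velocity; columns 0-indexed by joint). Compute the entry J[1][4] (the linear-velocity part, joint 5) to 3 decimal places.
0.224

axis z_4 = (0.2588,0.9659,0.0000); lever o_n−o_4 = (0.4830,-0.1294,-0.8660)
cross product → J_v[:, 4] = (-0.8365,0.2241,-0.5000)
J_ω[:, 4] = z_4
entry J[1][4] = 0.2241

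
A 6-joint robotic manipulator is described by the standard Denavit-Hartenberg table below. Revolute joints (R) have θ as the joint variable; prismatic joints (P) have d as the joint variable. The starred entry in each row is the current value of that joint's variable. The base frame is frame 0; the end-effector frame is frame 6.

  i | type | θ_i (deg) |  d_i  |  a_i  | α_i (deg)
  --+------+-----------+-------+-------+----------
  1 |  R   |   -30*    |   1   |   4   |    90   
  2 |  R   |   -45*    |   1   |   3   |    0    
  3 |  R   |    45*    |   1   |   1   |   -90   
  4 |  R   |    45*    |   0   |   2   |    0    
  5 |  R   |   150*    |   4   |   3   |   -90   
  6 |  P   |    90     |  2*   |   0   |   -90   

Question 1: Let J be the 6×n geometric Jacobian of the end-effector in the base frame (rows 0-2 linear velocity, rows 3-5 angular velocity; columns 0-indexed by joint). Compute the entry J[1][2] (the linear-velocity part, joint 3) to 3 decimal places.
2.000

axis z_2 = (-0.5000,-0.8660,0.0000); lever o_n−o_2 = (-1.1175,-2.0038,4.0000)
cross product → J_v[:, 2] = (-3.4641,2.0000,0.0341)
J_ω[:, 2] = z_2
entry J[1][2] = 2.0000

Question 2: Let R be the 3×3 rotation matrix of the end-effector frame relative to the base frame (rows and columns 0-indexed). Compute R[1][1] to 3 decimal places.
End-effector y-axis (col 1 of R) = (0.2588,0.9659,-0.0000)
R[1][1] = 0.9659

0.966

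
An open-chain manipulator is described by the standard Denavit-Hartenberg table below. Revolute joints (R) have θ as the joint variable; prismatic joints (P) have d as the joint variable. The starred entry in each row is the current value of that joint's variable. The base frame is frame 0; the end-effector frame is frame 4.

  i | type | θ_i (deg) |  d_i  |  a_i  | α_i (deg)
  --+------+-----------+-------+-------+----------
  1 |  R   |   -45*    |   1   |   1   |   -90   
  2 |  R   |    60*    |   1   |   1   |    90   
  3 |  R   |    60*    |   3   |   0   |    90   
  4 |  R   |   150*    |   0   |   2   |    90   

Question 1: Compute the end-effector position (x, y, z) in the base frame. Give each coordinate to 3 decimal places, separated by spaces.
after link 1: o_1 = (0.7071, -0.7071, 1.0000)
after link 2: o_2 = (1.7678, -0.3536, 0.1340)
after link 3: o_3 = (3.6049, -2.1907, 1.6340)
after link 4: o_4 = (2.8504, -3.5575, 2.8840)

2.850 -3.558 2.884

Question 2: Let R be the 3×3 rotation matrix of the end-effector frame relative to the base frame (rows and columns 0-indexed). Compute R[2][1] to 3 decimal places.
End-effector y-axis (col 1 of R) = (-0.0474,-0.6597,-0.7500)
R[2][1] = -0.7500

-0.750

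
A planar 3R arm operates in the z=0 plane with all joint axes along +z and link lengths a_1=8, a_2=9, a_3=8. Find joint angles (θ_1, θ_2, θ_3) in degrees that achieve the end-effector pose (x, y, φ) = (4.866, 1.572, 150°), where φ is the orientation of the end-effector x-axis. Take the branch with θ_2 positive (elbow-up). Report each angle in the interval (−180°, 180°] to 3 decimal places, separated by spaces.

-59.999 90.001 119.999

wrist centre = target − a_3·(cos φ, sin φ) = (11.7942, -2.4280)
cos θ_2 = (144.9984−8²−9²)/(2·8·9) = -0.0000; θ_2 = 90.0006° (elbow-up)
β = atan2(-2.4280,11.7942) = -11.6326°; ψ = atan2(9.0000,7.9999) = 48.3668°
θ_1 = β − ψ = -59.9994°
θ_3 = φ − θ_1 − θ_2 = 119.9988° (wrapped to (-180°,180°])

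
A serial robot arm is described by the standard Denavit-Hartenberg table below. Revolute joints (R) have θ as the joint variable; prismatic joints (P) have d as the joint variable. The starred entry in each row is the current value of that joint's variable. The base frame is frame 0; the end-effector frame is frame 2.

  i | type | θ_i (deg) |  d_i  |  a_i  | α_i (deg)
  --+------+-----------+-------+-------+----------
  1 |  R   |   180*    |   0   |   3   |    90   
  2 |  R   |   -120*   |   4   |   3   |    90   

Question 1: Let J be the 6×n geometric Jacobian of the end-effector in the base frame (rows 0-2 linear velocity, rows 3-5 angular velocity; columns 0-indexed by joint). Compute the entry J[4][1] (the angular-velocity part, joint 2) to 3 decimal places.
axis z_1 = (0.0000,1.0000,0.0000); lever o_n−o_1 = (1.5000,4.0000,-2.5981)
cross product → J_v[:, 1] = (-2.5981,0.0000,-1.5000)
J_ω[:, 1] = z_1
entry J[4][1] = 1.0000

1.000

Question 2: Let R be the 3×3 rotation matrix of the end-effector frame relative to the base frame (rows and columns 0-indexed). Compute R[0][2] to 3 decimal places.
End-effector z-axis (col 2 of R) = (0.8660,-0.0000,0.5000)
R[0][2] = 0.8660

0.866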